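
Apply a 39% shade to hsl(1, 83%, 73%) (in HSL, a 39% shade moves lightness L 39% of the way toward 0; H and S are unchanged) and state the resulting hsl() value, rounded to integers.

hsl(1, 83%, 45%)

L moves 39% from 73 toward 0: 73 − 28.47 = 44.53 → 45.
H and S are unchanged.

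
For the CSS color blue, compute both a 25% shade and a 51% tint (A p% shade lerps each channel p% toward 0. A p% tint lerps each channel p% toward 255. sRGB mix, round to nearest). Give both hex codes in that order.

#0000BF, #8282FF

CSS blue is rgb(0, 0, 255).
25% shade:
  R: 0 + 0.25×(0−0) = 0 + 0 = 0 → 0
  G: 0 + 0 = 0 → 0
  B: 255 − 63.75 = 191.25 → 191
  → #0000BF
51% tint:
  R: 0 + 130.05 = 130.05 → 130
  G: 0 + 0.51×(255−0) = 0 + 130.05 = 130.05 → 130
  B: 255 + 0.51×(255−255) = 255 + 0 = 255 → 255
  → #8282FF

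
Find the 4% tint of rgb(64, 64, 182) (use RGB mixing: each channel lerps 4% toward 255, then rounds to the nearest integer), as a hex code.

#4848b9

A 4% tint moves each channel 4% toward 255:
  R: 64 + 7.64 = 71.64 → 72
  G: 64 + 0.04×(255−64) = 64 + 7.64 = 71.64 → 72
  B: 182 + 0.04×(255−182) = 182 + 2.92 = 184.92 → 185
rgb(72, 72, 185) = #4848b9.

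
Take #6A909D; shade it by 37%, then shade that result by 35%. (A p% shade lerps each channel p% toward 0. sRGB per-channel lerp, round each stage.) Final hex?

#6A909D is rgb(106, 144, 157).
Per channel, c → c + 0.37(0 − c):
  R: 106 + 0.37×(0−106) = 106 − 39.22 = 66.78 → 67
  G: 144 + 0.37×(0−144) = 144 − 53.28 = 90.72 → 91
  B: 157 − 58.09 = 98.91 → 99
After the shade: rgb(67, 91, 99) = #435B63.
Lerp each channel 35% toward 0:
  R: 67 + 0.35×(0−67) = 67 − 23.45 = 43.55 → 44
  G: 91 − 31.85 = 59.15 → 59
  B: 99 − 34.65 = 64.35 → 64
rgb(44, 59, 64) = #2C3B40.

#2C3B40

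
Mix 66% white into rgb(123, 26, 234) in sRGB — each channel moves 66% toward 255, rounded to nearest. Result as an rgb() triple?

Per channel, c → c + 0.66(255 − c):
  R: 123 + 87.12 = 210.12 → 210
  G: 26 + 0.66×(255−26) = 26 + 151.14 = 177.14 → 177
  B: 234 + 13.86 = 247.86 → 248

rgb(210, 177, 248)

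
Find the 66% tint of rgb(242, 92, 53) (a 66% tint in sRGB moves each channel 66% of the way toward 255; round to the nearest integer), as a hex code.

#FBC8BA

Lerp each channel 66% toward 255:
  R: 242 + 0.66×(255−242) = 242 + 8.58 = 250.58 → 251
  G: 92 + 107.58 = 199.58 → 200
  B: 53 + 0.66×(255−53) = 53 + 133.32 = 186.32 → 186
rgb(251, 200, 186) = #FBC8BA.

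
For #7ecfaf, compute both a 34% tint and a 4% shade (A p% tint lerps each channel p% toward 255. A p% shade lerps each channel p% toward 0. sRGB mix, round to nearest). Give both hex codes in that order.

#7ecfaf is rgb(126, 207, 175).
34% tint:
  R: 126 + 0.34×(255−126) = 126 + 43.86 = 169.86 → 170
  G: 207 + 16.32 = 223.32 → 223
  B: 175 + 27.2 = 202.2 → 202
  → #aadfca
4% shade:
  R: 126 − 5.04 = 120.96 → 121
  G: 207 + 0.04×(0−207) = 207 − 8.28 = 198.72 → 199
  B: 175 − 7 = 168 → 168
  → #79c7a8

#aadfca, #79c7a8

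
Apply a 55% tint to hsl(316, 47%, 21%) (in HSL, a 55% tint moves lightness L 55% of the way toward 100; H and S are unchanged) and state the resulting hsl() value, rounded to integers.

L moves 55% from 21 toward 100: 21 + 43.45 = 64.45 → 64.
H and S are unchanged.

hsl(316, 47%, 64%)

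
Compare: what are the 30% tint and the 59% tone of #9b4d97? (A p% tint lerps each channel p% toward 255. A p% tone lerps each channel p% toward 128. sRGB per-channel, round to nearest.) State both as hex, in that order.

#b982b6, #8b6b89

#9b4d97 is rgb(155, 77, 151).
30% tint:
  R: 155 + 0.3×(255−155) = 155 + 30 = 185 → 185
  G: 77 + 0.3×(255−77) = 77 + 53.4 = 130.4 → 130
  B: 151 + 31.2 = 182.2 → 182
  → #b982b6
59% tone:
  R: 155 + 0.59×(128−155) = 155 − 15.93 = 139.07 → 139
  G: 77 + 30.09 = 107.09 → 107
  B: 151 + 0.59×(128−151) = 151 − 13.57 = 137.43 → 137
  → #8b6b89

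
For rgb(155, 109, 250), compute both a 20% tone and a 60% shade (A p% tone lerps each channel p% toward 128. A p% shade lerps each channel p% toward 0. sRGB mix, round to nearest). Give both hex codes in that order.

#9671E2, #3E2C64

20% tone:
  R: 155 + 0.2×(128−155) = 155 − 5.4 = 149.6 → 150
  G: 109 + 3.8 = 112.8 → 113
  B: 250 + 0.2×(128−250) = 250 − 24.4 = 225.6 → 226
  → #9671E2
60% shade:
  R: 155 + 0.6×(0−155) = 155 − 93 = 62 → 62
  G: 109 + 0.6×(0−109) = 109 − 65.4 = 43.6 → 44
  B: 250 − 150 = 100 → 100
  → #3E2C64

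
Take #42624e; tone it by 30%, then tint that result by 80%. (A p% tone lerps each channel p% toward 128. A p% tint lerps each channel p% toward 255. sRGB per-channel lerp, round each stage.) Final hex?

#42624e is rgb(66, 98, 78).
Lerp each channel 30% toward 128:
  R: 66 + 0.3×(128−66) = 66 + 18.6 = 84.6 → 85
  G: 98 + 9 = 107 → 107
  B: 78 + 15 = 93 → 93
After the tone: rgb(85, 107, 93) = #556b5d.
Lerp each channel 80% toward 255:
  R: 85 + 0.8×(255−85) = 85 + 136 = 221 → 221
  G: 107 + 0.8×(255−107) = 107 + 118.4 = 225.4 → 225
  B: 93 + 0.8×(255−93) = 93 + 129.6 = 222.6 → 223
rgb(221, 225, 223) = #dde1df.

#dde1df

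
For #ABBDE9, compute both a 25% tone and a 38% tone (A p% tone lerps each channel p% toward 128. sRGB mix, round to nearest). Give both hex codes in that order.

#A0AECF, #9BA6C1

#ABBDE9 is rgb(171, 189, 233).
25% tone:
  R: 171 + 0.25×(128−171) = 171 − 10.75 = 160.25 → 160
  G: 189 + 0.25×(128−189) = 189 − 15.25 = 173.75 → 174
  B: 233 − 26.25 = 206.75 → 207
  → #A0AECF
38% tone:
  R: 171 + 0.38×(128−171) = 171 − 16.34 = 154.66 → 155
  G: 189 − 23.18 = 165.82 → 166
  B: 233 − 39.9 = 193.1 → 193
  → #9BA6C1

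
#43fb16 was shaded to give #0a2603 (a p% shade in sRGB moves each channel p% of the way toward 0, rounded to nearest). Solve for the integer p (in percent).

85%

#43fb16 is rgb(67, 251, 22); #0a2603 is rgb(10, 38, 3).
On the G channel (widest range): 38 ≈ 251 + (p/100)(0 − 251), so p ≈ 100×(38 − 251)/(0 − 251) = -21300/-251 = 84.86.
p = 85 reproduces all three channels after rounding.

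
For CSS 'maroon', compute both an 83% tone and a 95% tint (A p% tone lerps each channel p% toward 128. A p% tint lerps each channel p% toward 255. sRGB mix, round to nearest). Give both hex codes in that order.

#806a6a, #f9f2f2

CSS maroon is rgb(128, 0, 0).
83% tone:
  R: 128 + 0.83×(128−128) = 128 + 0 = 128 → 128
  G: 0 + 0.83×(128−0) = 0 + 106.24 = 106.24 → 106
  B: 0 + 0.83×(128−0) = 0 + 106.24 = 106.24 → 106
  → #806a6a
95% tint:
  R: 128 + 0.95×(255−128) = 128 + 120.65 = 248.65 → 249
  G: 0 + 242.25 = 242.25 → 242
  B: 0 + 0.95×(255−0) = 0 + 242.25 = 242.25 → 242
  → #f9f2f2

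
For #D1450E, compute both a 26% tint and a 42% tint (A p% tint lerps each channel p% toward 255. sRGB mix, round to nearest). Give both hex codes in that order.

#DD754D, #E49373

#D1450E is rgb(209, 69, 14).
26% tint:
  R: 209 + 11.96 = 220.96 → 221
  G: 69 + 0.26×(255−69) = 69 + 48.36 = 117.36 → 117
  B: 14 + 62.66 = 76.66 → 77
  → #DD754D
42% tint:
  R: 209 + 19.32 = 228.32 → 228
  G: 69 + 0.42×(255−69) = 69 + 78.12 = 147.12 → 147
  B: 14 + 0.42×(255−14) = 14 + 101.22 = 115.22 → 115
  → #E49373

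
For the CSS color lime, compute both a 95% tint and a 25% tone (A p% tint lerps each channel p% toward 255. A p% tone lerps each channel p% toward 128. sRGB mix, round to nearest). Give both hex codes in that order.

#f2fff2, #20df20

CSS lime is rgb(0, 255, 0).
95% tint:
  R: 0 + 0.95×(255−0) = 0 + 242.25 = 242.25 → 242
  G: 255 + 0.95×(255−255) = 255 + 0 = 255 → 255
  B: 0 + 242.25 = 242.25 → 242
  → #f2fff2
25% tone:
  R: 0 + 0.25×(128−0) = 0 + 32 = 32 → 32
  G: 255 − 31.75 = 223.25 → 223
  B: 0 + 0.25×(128−0) = 0 + 32 = 32 → 32
  → #20df20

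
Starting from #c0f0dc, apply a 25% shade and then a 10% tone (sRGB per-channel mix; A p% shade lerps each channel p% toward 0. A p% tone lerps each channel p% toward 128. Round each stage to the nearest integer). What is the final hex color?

#c0f0dc is rgb(192, 240, 220).
Per channel, c → c + 0.25(0 − c):
  R: 192 − 48 = 144 → 144
  G: 240 − 60 = 180 → 180
  B: 220 + 0.25×(0−220) = 220 − 55 = 165 → 165
After the shade: rgb(144, 180, 165) = #90b4a5.
Lerp each channel 10% toward 128:
  R: 144 + 0.1×(128−144) = 144 − 1.6 = 142.4 → 142
  G: 180 + 0.1×(128−180) = 180 − 5.2 = 174.8 → 175
  B: 165 + 0.1×(128−165) = 165 − 3.7 = 161.3 → 161
rgb(142, 175, 161) = #8eafa1.

#8eafa1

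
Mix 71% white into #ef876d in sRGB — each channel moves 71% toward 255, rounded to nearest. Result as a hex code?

#ef876d is rgb(239, 135, 109).
Lerp each channel 71% toward 255:
  R: 239 + 0.71×(255−239) = 239 + 11.36 = 250.36 → 250
  G: 135 + 0.71×(255−135) = 135 + 85.2 = 220.2 → 220
  B: 109 + 103.66 = 212.66 → 213
rgb(250, 220, 213) = #fadcd5.

#fadcd5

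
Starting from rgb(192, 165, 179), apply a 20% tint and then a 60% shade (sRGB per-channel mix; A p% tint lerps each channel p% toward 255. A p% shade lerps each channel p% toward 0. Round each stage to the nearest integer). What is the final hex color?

Per channel, c → c + 0.2(255 − c):
  R: 192 + 0.2×(255−192) = 192 + 12.6 = 204.6 → 205
  G: 165 + 0.2×(255−165) = 165 + 18 = 183 → 183
  B: 179 + 15.2 = 194.2 → 194
After the tint: rgb(205, 183, 194) = #cdb7c2.
Lerp each channel 60% toward 0:
  R: 205 + 0.6×(0−205) = 205 − 123 = 82 → 82
  G: 183 + 0.6×(0−183) = 183 − 109.8 = 73.2 → 73
  B: 194 − 116.4 = 77.6 → 78
rgb(82, 73, 78) = #52494e.

#52494e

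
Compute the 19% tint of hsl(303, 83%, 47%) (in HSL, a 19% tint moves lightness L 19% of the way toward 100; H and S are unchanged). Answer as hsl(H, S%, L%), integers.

L moves 19% from 47 toward 100: 47 + 10.07 = 57.07 → 57.
H and S are unchanged.

hsl(303, 83%, 57%)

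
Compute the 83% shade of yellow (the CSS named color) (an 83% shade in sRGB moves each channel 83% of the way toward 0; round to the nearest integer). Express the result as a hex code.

#2b2b00

CSS yellow is rgb(255, 255, 0).
Lerp each channel 83% toward 0:
  R: 255 + 0.83×(0−255) = 255 − 211.65 = 43.35 → 43
  G: 255 + 0.83×(0−255) = 255 − 211.65 = 43.35 → 43
  B: 0 + 0.83×(0−0) = 0 + 0 = 0 → 0
rgb(43, 43, 0) = #2b2b00.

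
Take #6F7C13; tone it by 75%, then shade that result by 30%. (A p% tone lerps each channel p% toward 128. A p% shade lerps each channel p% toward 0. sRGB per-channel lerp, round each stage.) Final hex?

#575947

#6F7C13 is rgb(111, 124, 19).
A 75% tone moves each channel 75% toward 128:
  R: 111 + 12.75 = 123.75 → 124
  G: 124 + 3 = 127 → 127
  B: 19 + 0.75×(128−19) = 19 + 81.75 = 100.75 → 101
After the tone: rgb(124, 127, 101) = #7C7F65.
A 30% shade moves each channel 30% toward 0:
  R: 124 + 0.3×(0−124) = 124 − 37.2 = 86.8 → 87
  G: 127 − 38.1 = 88.9 → 89
  B: 101 − 30.3 = 70.7 → 71
rgb(87, 89, 71) = #575947.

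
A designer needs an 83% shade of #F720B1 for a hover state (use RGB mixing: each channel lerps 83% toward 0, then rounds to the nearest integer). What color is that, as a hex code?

#2A051E

#F720B1 is rgb(247, 32, 177).
An 83% shade moves each channel 83% toward 0:
  R: 247 + 0.83×(0−247) = 247 − 205.01 = 41.99 → 42
  G: 32 − 26.56 = 5.44 → 5
  B: 177 + 0.83×(0−177) = 177 − 146.91 = 30.09 → 30
rgb(42, 5, 30) = #2A051E.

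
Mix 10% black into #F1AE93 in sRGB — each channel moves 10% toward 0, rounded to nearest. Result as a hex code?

#F1AE93 is rgb(241, 174, 147).
Per channel, c → c + 0.1(0 − c):
  R: 241 + 0.1×(0−241) = 241 − 24.1 = 216.9 → 217
  G: 174 + 0.1×(0−174) = 174 − 17.4 = 156.6 → 157
  B: 147 − 14.7 = 132.3 → 132
rgb(217, 157, 132) = #D99D84.

#D99D84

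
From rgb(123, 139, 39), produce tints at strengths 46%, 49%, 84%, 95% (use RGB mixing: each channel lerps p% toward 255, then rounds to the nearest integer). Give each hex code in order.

46%: (123 + 60.72 = 183.72→184, 139 + 53.36 = 192.36→192, 39 + 99.36 = 138.36→138) → #B8C08A
49%: (123 + 64.68 = 187.68→188, 139 + 56.84 = 195.84→196, 39 + 105.84 = 144.84→145) → #BCC491
84%: (123 + 110.88 = 233.88→234, 139 + 97.44 = 236.44→236, 39 + 181.44 = 220.44→220) → #EAECDC
95%: (123 + 125.4 = 248.4→248, 139 + 110.2 = 249.2→249, 39 + 205.2 = 244.2→244) → #F8F9F4

#B8C08A, #BCC491, #EAECDC, #F8F9F4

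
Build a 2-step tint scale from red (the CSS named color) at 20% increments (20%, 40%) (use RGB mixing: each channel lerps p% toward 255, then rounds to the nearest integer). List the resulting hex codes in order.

#FF3333, #FF6666

CSS red is rgb(255, 0, 0).
20%: (255→255, 0 + 51 = 51→51, 0 + 51 = 51→51) → #FF3333
40%: (255→255, 0 + 102 = 102→102, 0 + 102 = 102→102) → #FF6666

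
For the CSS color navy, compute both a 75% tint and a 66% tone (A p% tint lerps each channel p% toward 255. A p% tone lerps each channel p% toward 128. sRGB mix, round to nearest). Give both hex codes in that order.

#BFBFDF, #545480

CSS navy is rgb(0, 0, 128).
75% tint:
  R: 0 + 0.75×(255−0) = 0 + 191.25 = 191.25 → 191
  G: 0 + 191.25 = 191.25 → 191
  B: 128 + 95.25 = 223.25 → 223
  → #BFBFDF
66% tone:
  R: 0 + 84.48 = 84.48 → 84
  G: 0 + 0.66×(128−0) = 0 + 84.48 = 84.48 → 84
  B: 128 + 0.66×(128−128) = 128 + 0 = 128 → 128
  → #545480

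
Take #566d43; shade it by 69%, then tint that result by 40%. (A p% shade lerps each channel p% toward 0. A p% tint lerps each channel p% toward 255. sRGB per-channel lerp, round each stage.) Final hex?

#566d43 is rgb(86, 109, 67).
Lerp each channel 69% toward 0:
  R: 86 − 59.34 = 26.66 → 27
  G: 109 + 0.69×(0−109) = 109 − 75.21 = 33.79 → 34
  B: 67 − 46.23 = 20.77 → 21
After the shade: rgb(27, 34, 21) = #1b2215.
Per channel, c → c + 0.4(255 − c):
  R: 27 + 91.2 = 118.2 → 118
  G: 34 + 0.4×(255−34) = 34 + 88.4 = 122.4 → 122
  B: 21 + 0.4×(255−21) = 21 + 93.6 = 114.6 → 115
rgb(118, 122, 115) = #767a73.

#767a73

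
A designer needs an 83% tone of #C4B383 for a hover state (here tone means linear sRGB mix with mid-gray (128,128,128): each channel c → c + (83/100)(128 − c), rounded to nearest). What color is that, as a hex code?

#8C8981

#C4B383 is rgb(196, 179, 131).
Per channel, c → c + 0.83(128 − c):
  R: 196 − 56.44 = 139.56 → 140
  G: 179 − 42.33 = 136.67 → 137
  B: 131 + 0.83×(128−131) = 131 − 2.49 = 128.51 → 129
rgb(140, 137, 129) = #8C8981.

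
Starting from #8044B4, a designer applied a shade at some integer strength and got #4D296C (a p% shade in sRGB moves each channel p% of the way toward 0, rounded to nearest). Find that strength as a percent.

#8044B4 is rgb(128, 68, 180); #4D296C is rgb(77, 41, 108).
On the B channel (widest range): 108 ≈ 180 + (p/100)(0 − 180), so p ≈ 100×(108 − 180)/(0 − 180) = -7200/-180 = 40.00.
p = 40 reproduces all three channels after rounding.

40%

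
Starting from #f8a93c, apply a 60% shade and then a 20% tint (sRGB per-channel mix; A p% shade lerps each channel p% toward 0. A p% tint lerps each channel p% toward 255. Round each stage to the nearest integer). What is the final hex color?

#f8a93c is rgb(248, 169, 60).
Per channel, c → c + 0.6(0 − c):
  R: 248 + 0.6×(0−248) = 248 − 148.8 = 99.2 → 99
  G: 169 − 101.4 = 67.6 → 68
  B: 60 + 0.6×(0−60) = 60 − 36 = 24 → 24
After the shade: rgb(99, 68, 24) = #634418.
Lerp each channel 20% toward 255:
  R: 99 + 0.2×(255−99) = 99 + 31.2 = 130.2 → 130
  G: 68 + 37.4 = 105.4 → 105
  B: 24 + 0.2×(255−24) = 24 + 46.2 = 70.2 → 70
rgb(130, 105, 70) = #826946.

#826946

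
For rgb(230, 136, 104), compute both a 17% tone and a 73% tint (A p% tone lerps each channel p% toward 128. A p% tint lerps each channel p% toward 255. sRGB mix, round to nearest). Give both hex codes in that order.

17% tone:
  R: 230 + 0.17×(128−230) = 230 − 17.34 = 212.66 → 213
  G: 136 + 0.17×(128−136) = 136 − 1.36 = 134.64 → 135
  B: 104 + 0.17×(128−104) = 104 + 4.08 = 108.08 → 108
  → #d5876c
73% tint:
  R: 230 + 0.73×(255−230) = 230 + 18.25 = 248.25 → 248
  G: 136 + 86.87 = 222.87 → 223
  B: 104 + 110.23 = 214.23 → 214
  → #f8dfd6

#d5876c, #f8dfd6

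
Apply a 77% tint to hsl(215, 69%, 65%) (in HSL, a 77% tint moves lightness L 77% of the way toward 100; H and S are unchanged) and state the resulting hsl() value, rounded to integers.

hsl(215, 69%, 92%)

L moves 77% from 65 toward 100: 65 + 26.95 = 91.95 → 92.
H and S are unchanged.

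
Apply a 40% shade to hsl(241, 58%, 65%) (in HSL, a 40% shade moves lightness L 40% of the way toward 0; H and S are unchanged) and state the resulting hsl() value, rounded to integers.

hsl(241, 58%, 39%)

L moves 40% from 65 toward 0: 65 − 26 = 39 → 39.
H and S are unchanged.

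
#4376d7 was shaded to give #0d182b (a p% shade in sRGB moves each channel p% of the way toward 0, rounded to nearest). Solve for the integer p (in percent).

#4376d7 is rgb(67, 118, 215); #0d182b is rgb(13, 24, 43).
On the B channel (widest range): 43 ≈ 215 + (p/100)(0 − 215), so p ≈ 100×(43 − 215)/(0 − 215) = -17200/-215 = 80.00.
p = 80 reproduces all three channels after rounding.

80%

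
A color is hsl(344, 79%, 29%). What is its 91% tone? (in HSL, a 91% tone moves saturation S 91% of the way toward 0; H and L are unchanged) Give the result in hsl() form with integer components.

hsl(344, 7%, 29%)

S moves 91% from 79 toward 0: 79 − 71.89 = 7.11 → 7.
H and L are unchanged.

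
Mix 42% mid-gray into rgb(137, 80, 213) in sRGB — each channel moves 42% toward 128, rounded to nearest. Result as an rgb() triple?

rgb(133, 100, 177)

A 42% tone moves each channel 42% toward 128:
  R: 137 + 0.42×(128−137) = 137 − 3.78 = 133.22 → 133
  G: 80 + 0.42×(128−80) = 80 + 20.16 = 100.16 → 100
  B: 213 − 35.7 = 177.3 → 177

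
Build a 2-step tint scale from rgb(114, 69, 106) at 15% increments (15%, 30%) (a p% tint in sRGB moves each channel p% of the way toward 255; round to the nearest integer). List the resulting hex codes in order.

#876180, #9C7D97

15%: (114 + 21.15 = 135.15→135, 69 + 27.9 = 96.9→97, 106 + 22.35 = 128.35→128) → #876180
30%: (114 + 42.3 = 156.3→156, 69 + 55.8 = 124.8→125, 106 + 44.7 = 150.7→151) → #9C7D97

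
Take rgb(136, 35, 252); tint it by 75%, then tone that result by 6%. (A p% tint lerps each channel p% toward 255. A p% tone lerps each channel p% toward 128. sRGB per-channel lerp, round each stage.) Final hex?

#DBC4F6

Per channel, c → c + 0.75(255 − c):
  R: 136 + 0.75×(255−136) = 136 + 89.25 = 225.25 → 225
  G: 35 + 0.75×(255−35) = 35 + 165 = 200 → 200
  B: 252 + 0.75×(255−252) = 252 + 2.25 = 254.25 → 254
After the tint: rgb(225, 200, 254) = #E1C8FE.
A 6% tone moves each channel 6% toward 128:
  R: 225 + 0.06×(128−225) = 225 − 5.82 = 219.18 → 219
  G: 200 − 4.32 = 195.68 → 196
  B: 254 + 0.06×(128−254) = 254 − 7.56 = 246.44 → 246
rgb(219, 196, 246) = #DBC4F6.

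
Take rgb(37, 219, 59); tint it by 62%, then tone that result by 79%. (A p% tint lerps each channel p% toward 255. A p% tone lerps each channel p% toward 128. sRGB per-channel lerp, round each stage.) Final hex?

#89988B

A 62% tint moves each channel 62% toward 255:
  R: 37 + 135.16 = 172.16 → 172
  G: 219 + 22.32 = 241.32 → 241
  B: 59 + 0.62×(255−59) = 59 + 121.52 = 180.52 → 181
After the tint: rgb(172, 241, 181) = #ACF1B5.
Lerp each channel 79% toward 128:
  R: 172 − 34.76 = 137.24 → 137
  G: 241 + 0.79×(128−241) = 241 − 89.27 = 151.73 → 152
  B: 181 − 41.87 = 139.13 → 139
rgb(137, 152, 139) = #89988B.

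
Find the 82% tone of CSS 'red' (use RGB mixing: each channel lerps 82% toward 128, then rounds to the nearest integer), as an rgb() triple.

rgb(151, 105, 105)

CSS red is rgb(255, 0, 0).
An 82% tone moves each channel 82% toward 128:
  R: 255 + 0.82×(128−255) = 255 − 104.14 = 150.86 → 151
  G: 0 + 0.82×(128−0) = 0 + 104.96 = 104.96 → 105
  B: 0 + 0.82×(128−0) = 0 + 104.96 = 104.96 → 105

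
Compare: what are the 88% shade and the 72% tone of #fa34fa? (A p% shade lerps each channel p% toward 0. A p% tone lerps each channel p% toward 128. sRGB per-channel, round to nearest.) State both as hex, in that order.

#1e061e, #a26ba2

#fa34fa is rgb(250, 52, 250).
88% shade:
  R: 250 + 0.88×(0−250) = 250 − 220 = 30 → 30
  G: 52 + 0.88×(0−52) = 52 − 45.76 = 6.24 → 6
  B: 250 + 0.88×(0−250) = 250 − 220 = 30 → 30
  → #1e061e
72% tone:
  R: 250 + 0.72×(128−250) = 250 − 87.84 = 162.16 → 162
  G: 52 + 0.72×(128−52) = 52 + 54.72 = 106.72 → 107
  B: 250 + 0.72×(128−250) = 250 − 87.84 = 162.16 → 162
  → #a26ba2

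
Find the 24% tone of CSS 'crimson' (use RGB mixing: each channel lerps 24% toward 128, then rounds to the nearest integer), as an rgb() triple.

rgb(198, 46, 76)

CSS crimson is rgb(220, 20, 60).
Lerp each channel 24% toward 128:
  R: 220 + 0.24×(128−220) = 220 − 22.08 = 197.92 → 198
  G: 20 + 25.92 = 45.92 → 46
  B: 60 + 0.24×(128−60) = 60 + 16.32 = 76.32 → 76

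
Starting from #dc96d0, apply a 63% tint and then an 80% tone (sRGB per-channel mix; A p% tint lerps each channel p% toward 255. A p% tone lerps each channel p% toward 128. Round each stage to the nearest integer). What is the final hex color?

#979296

#dc96d0 is rgb(220, 150, 208).
A 63% tint moves each channel 63% toward 255:
  R: 220 + 22.05 = 242.05 → 242
  G: 150 + 66.15 = 216.15 → 216
  B: 208 + 29.61 = 237.61 → 238
After the tint: rgb(242, 216, 238) = #f2d8ee.
Lerp each channel 80% toward 128:
  R: 242 − 91.2 = 150.8 → 151
  G: 216 + 0.8×(128−216) = 216 − 70.4 = 145.6 → 146
  B: 238 + 0.8×(128−238) = 238 − 88 = 150 → 150
rgb(151, 146, 150) = #979296.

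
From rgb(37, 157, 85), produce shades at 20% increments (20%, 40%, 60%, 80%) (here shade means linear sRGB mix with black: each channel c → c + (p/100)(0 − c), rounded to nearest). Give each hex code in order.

20%: (37 − 7.4 = 29.6→30, 157 − 31.4 = 125.6→126, 85 − 17 = 68→68) → #1E7E44
40%: (37 − 14.8 = 22.2→22, 157 − 62.8 = 94.2→94, 85 − 34 = 51→51) → #165E33
60%: (37 − 22.2 = 14.8→15, 157 − 94.2 = 62.8→63, 85 − 51 = 34→34) → #0F3F22
80%: (37 − 29.6 = 7.4→7, 157 − 125.6 = 31.4→31, 85 − 68 = 17→17) → #071F11

#1E7E44, #165E33, #0F3F22, #071F11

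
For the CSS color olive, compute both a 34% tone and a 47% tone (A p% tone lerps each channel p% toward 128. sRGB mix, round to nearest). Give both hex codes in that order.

#80802c, #80803c

CSS olive is rgb(128, 128, 0).
34% tone:
  R: 128 + 0.34×(128−128) = 128 + 0 = 128 → 128
  G: 128 + 0.34×(128−128) = 128 + 0 = 128 → 128
  B: 0 + 43.52 = 43.52 → 44
  → #80802c
47% tone:
  R: 128 + 0.47×(128−128) = 128 + 0 = 128 → 128
  G: 128 + 0 = 128 → 128
  B: 0 + 60.16 = 60.16 → 60
  → #80803c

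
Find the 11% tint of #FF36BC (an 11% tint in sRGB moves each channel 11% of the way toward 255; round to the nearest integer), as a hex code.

#FF36BC is rgb(255, 54, 188).
An 11% tint moves each channel 11% toward 255:
  R: 255 + 0 = 255 → 255
  G: 54 + 0.11×(255−54) = 54 + 22.11 = 76.11 → 76
  B: 188 + 0.11×(255−188) = 188 + 7.37 = 195.37 → 195
rgb(255, 76, 195) = #FF4CC3.

#FF4CC3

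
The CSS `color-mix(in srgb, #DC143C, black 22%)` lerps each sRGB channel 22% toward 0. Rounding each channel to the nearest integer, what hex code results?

#DC143C is rgb(220, 20, 60).
Per channel, c → c + 0.22(0 − c):
  R: 220 + 0.22×(0−220) = 220 − 48.4 = 171.6 → 172
  G: 20 + 0.22×(0−20) = 20 − 4.4 = 15.6 → 16
  B: 60 + 0.22×(0−60) = 60 − 13.2 = 46.8 → 47
rgb(172, 16, 47) = #AC102F.

#AC102F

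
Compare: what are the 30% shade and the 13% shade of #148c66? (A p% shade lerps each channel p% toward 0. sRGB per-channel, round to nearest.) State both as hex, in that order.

#148c66 is rgb(20, 140, 102).
30% shade:
  R: 20 − 6 = 14 → 14
  G: 140 − 42 = 98 → 98
  B: 102 − 30.6 = 71.4 → 71
  → #0e6247
13% shade:
  R: 20 − 2.6 = 17.4 → 17
  G: 140 + 0.13×(0−140) = 140 − 18.2 = 121.8 → 122
  B: 102 + 0.13×(0−102) = 102 − 13.26 = 88.74 → 89
  → #117a59

#0e6247, #117a59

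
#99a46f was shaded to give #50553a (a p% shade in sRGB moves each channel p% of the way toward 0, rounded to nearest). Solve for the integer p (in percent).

#99a46f is rgb(153, 164, 111); #50553a is rgb(80, 85, 58).
On the G channel (widest range): 85 ≈ 164 + (p/100)(0 − 164), so p ≈ 100×(85 − 164)/(0 − 164) = -7900/-164 = 48.17.
p = 48 reproduces all three channels after rounding.

48%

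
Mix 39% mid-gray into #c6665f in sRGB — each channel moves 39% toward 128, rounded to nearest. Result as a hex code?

#c6665f is rgb(198, 102, 95).
A 39% tone moves each channel 39% toward 128:
  R: 198 + 0.39×(128−198) = 198 − 27.3 = 170.7 → 171
  G: 102 + 10.14 = 112.14 → 112
  B: 95 + 0.39×(128−95) = 95 + 12.87 = 107.87 → 108
rgb(171, 112, 108) = #ab706c.

#ab706c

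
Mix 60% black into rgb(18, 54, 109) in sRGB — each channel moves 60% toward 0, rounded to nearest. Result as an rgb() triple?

rgb(7, 22, 44)

Lerp each channel 60% toward 0:
  R: 18 + 0.6×(0−18) = 18 − 10.8 = 7.2 → 7
  G: 54 + 0.6×(0−54) = 54 − 32.4 = 21.6 → 22
  B: 109 + 0.6×(0−109) = 109 − 65.4 = 43.6 → 44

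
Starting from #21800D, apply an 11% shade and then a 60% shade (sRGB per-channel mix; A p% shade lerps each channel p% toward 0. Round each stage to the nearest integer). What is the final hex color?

#21800D is rgb(33, 128, 13).
Per channel, c → c + 0.11(0 − c):
  R: 33 + 0.11×(0−33) = 33 − 3.63 = 29.37 → 29
  G: 128 + 0.11×(0−128) = 128 − 14.08 = 113.92 → 114
  B: 13 − 1.43 = 11.57 → 12
After the shade: rgb(29, 114, 12) = #1D720C.
A 60% shade moves each channel 60% toward 0:
  R: 29 − 17.4 = 11.6 → 12
  G: 114 + 0.6×(0−114) = 114 − 68.4 = 45.6 → 46
  B: 12 − 7.2 = 4.8 → 5
rgb(12, 46, 5) = #0C2E05.

#0C2E05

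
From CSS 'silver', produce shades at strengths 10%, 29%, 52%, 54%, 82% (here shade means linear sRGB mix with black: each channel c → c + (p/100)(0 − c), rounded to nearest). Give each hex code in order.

#ADADAD, #888888, #5C5C5C, #585858, #232323

CSS silver is rgb(192, 192, 192).
10%: (192 − 19.2 = 172.8→173, 192 − 19.2 = 172.8→173, 192 − 19.2 = 172.8→173) → #ADADAD
29%: (192 − 55.68 = 136.32→136, 192 − 55.68 = 136.32→136, 192 − 55.68 = 136.32→136) → #888888
52%: (192 − 99.84 = 92.16→92, 192 − 99.84 = 92.16→92, 192 − 99.84 = 92.16→92) → #5C5C5C
54%: (192 − 103.68 = 88.32→88, 192 − 103.68 = 88.32→88, 192 − 103.68 = 88.32→88) → #585858
82%: (192 − 157.44 = 34.56→35, 192 − 157.44 = 34.56→35, 192 − 157.44 = 34.56→35) → #232323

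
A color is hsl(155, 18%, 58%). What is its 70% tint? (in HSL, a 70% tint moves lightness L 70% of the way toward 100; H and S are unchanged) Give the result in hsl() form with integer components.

L moves 70% from 58 toward 100: 58 + 29.4 = 87.4 → 87.
H and S are unchanged.

hsl(155, 18%, 87%)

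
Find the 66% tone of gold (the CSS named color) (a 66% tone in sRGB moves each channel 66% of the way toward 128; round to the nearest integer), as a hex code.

#ab9e54

CSS gold is rgb(255, 215, 0).
Per channel, c → c + 0.66(128 − c):
  R: 255 + 0.66×(128−255) = 255 − 83.82 = 171.18 → 171
  G: 215 + 0.66×(128−215) = 215 − 57.42 = 157.58 → 158
  B: 0 + 0.66×(128−0) = 0 + 84.48 = 84.48 → 84
rgb(171, 158, 84) = #ab9e54.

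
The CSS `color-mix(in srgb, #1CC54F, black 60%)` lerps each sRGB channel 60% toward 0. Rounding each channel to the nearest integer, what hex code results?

#1CC54F is rgb(28, 197, 79).
Lerp each channel 60% toward 0:
  R: 28 − 16.8 = 11.2 → 11
  G: 197 + 0.6×(0−197) = 197 − 118.2 = 78.8 → 79
  B: 79 + 0.6×(0−79) = 79 − 47.4 = 31.6 → 32
rgb(11, 79, 32) = #0B4F20.

#0B4F20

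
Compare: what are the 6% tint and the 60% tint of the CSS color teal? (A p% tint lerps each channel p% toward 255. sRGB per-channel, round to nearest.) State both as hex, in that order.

#0f8888, #99cccc

CSS teal is rgb(0, 128, 128).
6% tint:
  R: 0 + 15.3 = 15.3 → 15
  G: 128 + 0.06×(255−128) = 128 + 7.62 = 135.62 → 136
  B: 128 + 7.62 = 135.62 → 136
  → #0f8888
60% tint:
  R: 0 + 0.6×(255−0) = 0 + 153 = 153 → 153
  G: 128 + 0.6×(255−128) = 128 + 76.2 = 204.2 → 204
  B: 128 + 76.2 = 204.2 → 204
  → #99cccc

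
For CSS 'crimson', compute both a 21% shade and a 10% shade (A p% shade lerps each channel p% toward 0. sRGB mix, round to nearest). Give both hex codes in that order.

CSS crimson is rgb(220, 20, 60).
21% shade:
  R: 220 + 0.21×(0−220) = 220 − 46.2 = 173.8 → 174
  G: 20 + 0.21×(0−20) = 20 − 4.2 = 15.8 → 16
  B: 60 − 12.6 = 47.4 → 47
  → #AE102F
10% shade:
  R: 220 − 22 = 198 → 198
  G: 20 − 2 = 18 → 18
  B: 60 − 6 = 54 → 54
  → #C61236

#AE102F, #C61236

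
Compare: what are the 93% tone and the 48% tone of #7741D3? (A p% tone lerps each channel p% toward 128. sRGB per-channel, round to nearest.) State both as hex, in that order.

#7741D3 is rgb(119, 65, 211).
93% tone:
  R: 119 + 0.93×(128−119) = 119 + 8.37 = 127.37 → 127
  G: 65 + 0.93×(128−65) = 65 + 58.59 = 123.59 → 124
  B: 211 − 77.19 = 133.81 → 134
  → #7F7C86
48% tone:
  R: 119 + 4.32 = 123.32 → 123
  G: 65 + 30.24 = 95.24 → 95
  B: 211 + 0.48×(128−211) = 211 − 39.84 = 171.16 → 171
  → #7B5FAB

#7F7C86, #7B5FAB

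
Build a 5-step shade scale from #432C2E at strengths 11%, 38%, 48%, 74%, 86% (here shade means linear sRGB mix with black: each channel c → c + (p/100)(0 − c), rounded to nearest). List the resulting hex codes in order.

#3C2729, #2A1B1D, #231718, #110B0C, #090606

#432C2E is rgb(67, 44, 46).
11%: (67 − 7.37 = 59.63→60, 44 − 4.84 = 39.16→39, 46 − 5.06 = 40.94→41) → #3C2729
38%: (67 − 25.46 = 41.54→42, 44 − 16.72 = 27.28→27, 46 − 17.48 = 28.52→29) → #2A1B1D
48%: (67 − 32.16 = 34.84→35, 44 − 21.12 = 22.88→23, 46 − 22.08 = 23.92→24) → #231718
74%: (67 − 49.58 = 17.42→17, 44 − 32.56 = 11.44→11, 46 − 34.04 = 11.96→12) → #110B0C
86%: (67 − 57.62 = 9.38→9, 44 − 37.84 = 6.16→6, 46 − 39.56 = 6.44→6) → #090606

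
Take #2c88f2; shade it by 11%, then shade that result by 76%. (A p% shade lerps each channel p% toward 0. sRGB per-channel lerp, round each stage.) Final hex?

#2c88f2 is rgb(44, 136, 242).
Per channel, c → c + 0.11(0 − c):
  R: 44 − 4.84 = 39.16 → 39
  G: 136 + 0.11×(0−136) = 136 − 14.96 = 121.04 → 121
  B: 242 − 26.62 = 215.38 → 215
After the shade: rgb(39, 121, 215) = #2779d7.
Lerp each channel 76% toward 0:
  R: 39 + 0.76×(0−39) = 39 − 29.64 = 9.36 → 9
  G: 121 − 91.96 = 29.04 → 29
  B: 215 + 0.76×(0−215) = 215 − 163.4 = 51.6 → 52
rgb(9, 29, 52) = #091d34.

#091d34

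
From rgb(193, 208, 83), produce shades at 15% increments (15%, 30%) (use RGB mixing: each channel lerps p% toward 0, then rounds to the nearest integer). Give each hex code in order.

#A4B147, #87923A

15%: (193 − 28.95 = 164.05→164, 208 − 31.2 = 176.8→177, 83 − 12.45 = 70.55→71) → #A4B147
30%: (193 − 57.9 = 135.1→135, 208 − 62.4 = 145.6→146, 83 − 24.9 = 58.1→58) → #87923A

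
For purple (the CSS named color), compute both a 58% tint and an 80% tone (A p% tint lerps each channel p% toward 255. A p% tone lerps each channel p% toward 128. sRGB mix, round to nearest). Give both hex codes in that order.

CSS purple is rgb(128, 0, 128).
58% tint:
  R: 128 + 73.66 = 201.66 → 202
  G: 0 + 147.9 = 147.9 → 148
  B: 128 + 73.66 = 201.66 → 202
  → #CA94CA
80% tone:
  R: 128 + 0.8×(128−128) = 128 + 0 = 128 → 128
  G: 0 + 0.8×(128−0) = 0 + 102.4 = 102.4 → 102
  B: 128 + 0.8×(128−128) = 128 + 0 = 128 → 128
  → #806680

#CA94CA, #806680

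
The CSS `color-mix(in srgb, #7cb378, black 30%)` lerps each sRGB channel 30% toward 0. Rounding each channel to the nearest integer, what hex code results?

#7cb378 is rgb(124, 179, 120).
Lerp each channel 30% toward 0:
  R: 124 − 37.2 = 86.8 → 87
  G: 179 − 53.7 = 125.3 → 125
  B: 120 − 36 = 84 → 84
rgb(87, 125, 84) = #577d54.

#577d54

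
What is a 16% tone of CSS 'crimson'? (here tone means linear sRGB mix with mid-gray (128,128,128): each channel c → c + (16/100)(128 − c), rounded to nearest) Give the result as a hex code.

CSS crimson is rgb(220, 20, 60).
Lerp each channel 16% toward 128:
  R: 220 + 0.16×(128−220) = 220 − 14.72 = 205.28 → 205
  G: 20 + 17.28 = 37.28 → 37
  B: 60 + 0.16×(128−60) = 60 + 10.88 = 70.88 → 71
rgb(205, 37, 71) = #CD2547.

#CD2547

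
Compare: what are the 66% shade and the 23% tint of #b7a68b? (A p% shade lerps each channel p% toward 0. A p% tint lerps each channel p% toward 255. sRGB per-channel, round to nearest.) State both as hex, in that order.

#b7a68b is rgb(183, 166, 139).
66% shade:
  R: 183 + 0.66×(0−183) = 183 − 120.78 = 62.22 → 62
  G: 166 + 0.66×(0−166) = 166 − 109.56 = 56.44 → 56
  B: 139 − 91.74 = 47.26 → 47
  → #3e382f
23% tint:
  R: 183 + 16.56 = 199.56 → 200
  G: 166 + 0.23×(255−166) = 166 + 20.47 = 186.47 → 186
  B: 139 + 26.68 = 165.68 → 166
  → #c8baa6

#3e382f, #c8baa6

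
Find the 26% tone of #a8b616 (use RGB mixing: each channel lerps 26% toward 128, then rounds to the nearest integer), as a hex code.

#a8b616 is rgb(168, 182, 22).
Lerp each channel 26% toward 128:
  R: 168 + 0.26×(128−168) = 168 − 10.4 = 157.6 → 158
  G: 182 − 14.04 = 167.96 → 168
  B: 22 + 0.26×(128−22) = 22 + 27.56 = 49.56 → 50
rgb(158, 168, 50) = #9ea832.

#9ea832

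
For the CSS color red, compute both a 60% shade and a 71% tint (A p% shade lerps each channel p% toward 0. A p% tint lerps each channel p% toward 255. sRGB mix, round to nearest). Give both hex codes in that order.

CSS red is rgb(255, 0, 0).
60% shade:
  R: 255 − 153 = 102 → 102
  G: 0 + 0.6×(0−0) = 0 + 0 = 0 → 0
  B: 0 + 0 = 0 → 0
  → #660000
71% tint:
  R: 255 + 0.71×(255−255) = 255 + 0 = 255 → 255
  G: 0 + 0.71×(255−0) = 0 + 181.05 = 181.05 → 181
  B: 0 + 0.71×(255−0) = 0 + 181.05 = 181.05 → 181
  → #FFB5B5

#660000, #FFB5B5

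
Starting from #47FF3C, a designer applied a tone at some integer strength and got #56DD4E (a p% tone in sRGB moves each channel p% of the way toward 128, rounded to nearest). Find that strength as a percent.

27%

#47FF3C is rgb(71, 255, 60); #56DD4E is rgb(86, 221, 78).
On the G channel (widest range): 221 ≈ 255 + (p/100)(128 − 255), so p ≈ 100×(221 − 255)/(128 − 255) = -3400/-127 = 26.77.
p = 27 reproduces all three channels after rounding.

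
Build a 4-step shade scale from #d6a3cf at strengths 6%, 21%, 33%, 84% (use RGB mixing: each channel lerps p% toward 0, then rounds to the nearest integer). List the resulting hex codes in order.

#c999c3, #a981a4, #8f6d8b, #221a21

#d6a3cf is rgb(214, 163, 207).
6%: (214 − 12.84 = 201.16→201, 163 − 9.78 = 153.22→153, 207 − 12.42 = 194.58→195) → #c999c3
21%: (214 − 44.94 = 169.06→169, 163 − 34.23 = 128.77→129, 207 − 43.47 = 163.53→164) → #a981a4
33%: (214 − 70.62 = 143.38→143, 163 − 53.79 = 109.21→109, 207 − 68.31 = 138.69→139) → #8f6d8b
84%: (214 − 179.76 = 34.24→34, 163 − 136.92 = 26.08→26, 207 − 173.88 = 33.12→33) → #221a21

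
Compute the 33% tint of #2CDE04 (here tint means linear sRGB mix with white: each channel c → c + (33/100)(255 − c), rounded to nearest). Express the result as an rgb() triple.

rgb(114, 233, 87)

#2CDE04 is rgb(44, 222, 4).
Lerp each channel 33% toward 255:
  R: 44 + 0.33×(255−44) = 44 + 69.63 = 113.63 → 114
  G: 222 + 0.33×(255−222) = 222 + 10.89 = 232.89 → 233
  B: 4 + 82.83 = 86.83 → 87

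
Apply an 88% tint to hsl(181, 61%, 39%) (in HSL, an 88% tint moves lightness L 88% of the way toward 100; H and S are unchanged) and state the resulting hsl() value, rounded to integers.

L moves 88% from 39 toward 100: 39 + 53.68 = 92.68 → 93.
H and S are unchanged.

hsl(181, 61%, 93%)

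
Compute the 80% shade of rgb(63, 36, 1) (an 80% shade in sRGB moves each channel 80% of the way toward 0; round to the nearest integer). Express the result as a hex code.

An 80% shade moves each channel 80% toward 0:
  R: 63 − 50.4 = 12.6 → 13
  G: 36 + 0.8×(0−36) = 36 − 28.8 = 7.2 → 7
  B: 1 + 0.8×(0−1) = 1 − 0.8 = 0.2 → 0
rgb(13, 7, 0) = #0D0700.

#0D0700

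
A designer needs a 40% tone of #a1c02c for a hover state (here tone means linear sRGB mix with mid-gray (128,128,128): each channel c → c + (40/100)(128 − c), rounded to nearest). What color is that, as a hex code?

#94a64e

#a1c02c is rgb(161, 192, 44).
A 40% tone moves each channel 40% toward 128:
  R: 161 + 0.4×(128−161) = 161 − 13.2 = 147.8 → 148
  G: 192 + 0.4×(128−192) = 192 − 25.6 = 166.4 → 166
  B: 44 + 0.4×(128−44) = 44 + 33.6 = 77.6 → 78
rgb(148, 166, 78) = #94a64e.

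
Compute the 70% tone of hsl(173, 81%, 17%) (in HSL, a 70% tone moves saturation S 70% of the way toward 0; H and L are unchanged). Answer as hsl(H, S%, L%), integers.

hsl(173, 24%, 17%)

S moves 70% from 81 toward 0: 81 − 56.7 = 24.3 → 24.
H and L are unchanged.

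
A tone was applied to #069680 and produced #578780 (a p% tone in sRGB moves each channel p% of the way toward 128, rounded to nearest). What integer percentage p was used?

#069680 is rgb(6, 150, 128); #578780 is rgb(87, 135, 128).
On the R channel (widest range): 87 ≈ 6 + (p/100)(128 − 6), so p ≈ 100×(87 − 6)/(128 − 6) = 8100/122 = 66.39.
p = 66 reproduces all three channels after rounding.

66%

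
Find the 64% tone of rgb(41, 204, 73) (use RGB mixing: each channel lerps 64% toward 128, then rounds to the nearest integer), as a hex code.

#619b6c

Per channel, c → c + 0.64(128 − c):
  R: 41 + 55.68 = 96.68 → 97
  G: 204 − 48.64 = 155.36 → 155
  B: 73 + 35.2 = 108.2 → 108
rgb(97, 155, 108) = #619b6c.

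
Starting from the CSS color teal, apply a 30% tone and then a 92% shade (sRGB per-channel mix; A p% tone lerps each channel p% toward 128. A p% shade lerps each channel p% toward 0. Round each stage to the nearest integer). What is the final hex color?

#030A0A

CSS teal is rgb(0, 128, 128).
A 30% tone moves each channel 30% toward 128:
  R: 0 + 38.4 = 38.4 → 38
  G: 128 + 0 = 128 → 128
  B: 128 + 0 = 128 → 128
After the tone: rgb(38, 128, 128) = #268080.
Lerp each channel 92% toward 0:
  R: 38 − 34.96 = 3.04 → 3
  G: 128 + 0.92×(0−128) = 128 − 117.76 = 10.24 → 10
  B: 128 + 0.92×(0−128) = 128 − 117.76 = 10.24 → 10
rgb(3, 10, 10) = #030A0A.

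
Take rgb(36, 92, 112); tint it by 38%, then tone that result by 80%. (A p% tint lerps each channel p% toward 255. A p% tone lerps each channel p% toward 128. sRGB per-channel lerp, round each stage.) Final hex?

A 38% tint moves each channel 38% toward 255:
  R: 36 + 83.22 = 119.22 → 119
  G: 92 + 0.38×(255−92) = 92 + 61.94 = 153.94 → 154
  B: 112 + 54.34 = 166.34 → 166
After the tint: rgb(119, 154, 166) = #779aa6.
Lerp each channel 80% toward 128:
  R: 119 + 0.8×(128−119) = 119 + 7.2 = 126.2 → 126
  G: 154 + 0.8×(128−154) = 154 − 20.8 = 133.2 → 133
  B: 166 + 0.8×(128−166) = 166 − 30.4 = 135.6 → 136
rgb(126, 133, 136) = #7e8588.

#7e8588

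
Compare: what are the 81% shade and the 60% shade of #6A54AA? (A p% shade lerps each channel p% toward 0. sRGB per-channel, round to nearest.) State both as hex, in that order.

#141020, #2A2244

#6A54AA is rgb(106, 84, 170).
81% shade:
  R: 106 − 85.86 = 20.14 → 20
  G: 84 + 0.81×(0−84) = 84 − 68.04 = 15.96 → 16
  B: 170 + 0.81×(0−170) = 170 − 137.7 = 32.3 → 32
  → #141020
60% shade:
  R: 106 − 63.6 = 42.4 → 42
  G: 84 + 0.6×(0−84) = 84 − 50.4 = 33.6 → 34
  B: 170 + 0.6×(0−170) = 170 − 102 = 68 → 68
  → #2A2244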